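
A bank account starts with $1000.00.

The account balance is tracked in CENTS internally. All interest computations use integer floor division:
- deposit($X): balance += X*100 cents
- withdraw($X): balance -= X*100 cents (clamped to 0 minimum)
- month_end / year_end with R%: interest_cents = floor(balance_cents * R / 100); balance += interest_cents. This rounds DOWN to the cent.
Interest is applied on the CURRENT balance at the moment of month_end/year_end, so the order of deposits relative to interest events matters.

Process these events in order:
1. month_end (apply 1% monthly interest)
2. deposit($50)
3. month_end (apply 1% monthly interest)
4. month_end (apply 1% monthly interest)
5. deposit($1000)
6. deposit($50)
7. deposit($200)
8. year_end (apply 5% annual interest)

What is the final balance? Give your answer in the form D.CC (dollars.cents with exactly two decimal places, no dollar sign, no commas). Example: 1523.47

Answer: 2447.86

Derivation:
After 1 (month_end (apply 1% monthly interest)): balance=$1010.00 total_interest=$10.00
After 2 (deposit($50)): balance=$1060.00 total_interest=$10.00
After 3 (month_end (apply 1% monthly interest)): balance=$1070.60 total_interest=$20.60
After 4 (month_end (apply 1% monthly interest)): balance=$1081.30 total_interest=$31.30
After 5 (deposit($1000)): balance=$2081.30 total_interest=$31.30
After 6 (deposit($50)): balance=$2131.30 total_interest=$31.30
After 7 (deposit($200)): balance=$2331.30 total_interest=$31.30
After 8 (year_end (apply 5% annual interest)): balance=$2447.86 total_interest=$147.86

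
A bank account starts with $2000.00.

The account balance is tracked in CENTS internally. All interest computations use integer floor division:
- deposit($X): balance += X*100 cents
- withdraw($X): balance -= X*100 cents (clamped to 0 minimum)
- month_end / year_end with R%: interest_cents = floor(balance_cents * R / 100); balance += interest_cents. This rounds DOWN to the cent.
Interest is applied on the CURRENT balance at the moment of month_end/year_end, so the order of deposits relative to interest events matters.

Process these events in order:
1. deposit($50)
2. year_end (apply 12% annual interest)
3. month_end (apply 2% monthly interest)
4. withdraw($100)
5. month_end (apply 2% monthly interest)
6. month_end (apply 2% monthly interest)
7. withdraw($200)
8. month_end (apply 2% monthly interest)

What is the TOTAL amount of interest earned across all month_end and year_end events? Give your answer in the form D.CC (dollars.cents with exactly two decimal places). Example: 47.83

After 1 (deposit($50)): balance=$2050.00 total_interest=$0.00
After 2 (year_end (apply 12% annual interest)): balance=$2296.00 total_interest=$246.00
After 3 (month_end (apply 2% monthly interest)): balance=$2341.92 total_interest=$291.92
After 4 (withdraw($100)): balance=$2241.92 total_interest=$291.92
After 5 (month_end (apply 2% monthly interest)): balance=$2286.75 total_interest=$336.75
After 6 (month_end (apply 2% monthly interest)): balance=$2332.48 total_interest=$382.48
After 7 (withdraw($200)): balance=$2132.48 total_interest=$382.48
After 8 (month_end (apply 2% monthly interest)): balance=$2175.12 total_interest=$425.12

Answer: 425.12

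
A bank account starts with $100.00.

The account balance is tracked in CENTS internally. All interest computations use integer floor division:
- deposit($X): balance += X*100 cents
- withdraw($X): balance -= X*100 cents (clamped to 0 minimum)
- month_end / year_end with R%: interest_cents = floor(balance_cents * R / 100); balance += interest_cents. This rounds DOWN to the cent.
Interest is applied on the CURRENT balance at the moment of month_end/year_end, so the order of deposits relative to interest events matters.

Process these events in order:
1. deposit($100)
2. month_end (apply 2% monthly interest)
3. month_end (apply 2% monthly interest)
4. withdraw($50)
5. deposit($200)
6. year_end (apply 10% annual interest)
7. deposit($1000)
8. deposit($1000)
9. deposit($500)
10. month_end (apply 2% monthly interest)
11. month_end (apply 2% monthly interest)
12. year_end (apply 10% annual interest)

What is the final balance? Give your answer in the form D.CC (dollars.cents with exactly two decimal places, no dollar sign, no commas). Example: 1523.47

Answer: 3311.85

Derivation:
After 1 (deposit($100)): balance=$200.00 total_interest=$0.00
After 2 (month_end (apply 2% monthly interest)): balance=$204.00 total_interest=$4.00
After 3 (month_end (apply 2% monthly interest)): balance=$208.08 total_interest=$8.08
After 4 (withdraw($50)): balance=$158.08 total_interest=$8.08
After 5 (deposit($200)): balance=$358.08 total_interest=$8.08
After 6 (year_end (apply 10% annual interest)): balance=$393.88 total_interest=$43.88
After 7 (deposit($1000)): balance=$1393.88 total_interest=$43.88
After 8 (deposit($1000)): balance=$2393.88 total_interest=$43.88
After 9 (deposit($500)): balance=$2893.88 total_interest=$43.88
After 10 (month_end (apply 2% monthly interest)): balance=$2951.75 total_interest=$101.75
After 11 (month_end (apply 2% monthly interest)): balance=$3010.78 total_interest=$160.78
After 12 (year_end (apply 10% annual interest)): balance=$3311.85 total_interest=$461.85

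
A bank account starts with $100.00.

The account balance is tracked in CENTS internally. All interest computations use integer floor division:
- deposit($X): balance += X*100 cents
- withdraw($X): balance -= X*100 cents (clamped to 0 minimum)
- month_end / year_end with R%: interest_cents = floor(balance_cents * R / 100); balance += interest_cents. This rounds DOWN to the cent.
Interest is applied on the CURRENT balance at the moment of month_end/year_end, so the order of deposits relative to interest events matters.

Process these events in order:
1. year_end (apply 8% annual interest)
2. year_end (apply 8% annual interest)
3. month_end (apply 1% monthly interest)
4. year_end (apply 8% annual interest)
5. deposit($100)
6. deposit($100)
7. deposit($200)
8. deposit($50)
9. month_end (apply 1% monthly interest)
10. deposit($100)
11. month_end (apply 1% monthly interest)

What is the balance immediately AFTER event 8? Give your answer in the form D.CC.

Answer: 577.22

Derivation:
After 1 (year_end (apply 8% annual interest)): balance=$108.00 total_interest=$8.00
After 2 (year_end (apply 8% annual interest)): balance=$116.64 total_interest=$16.64
After 3 (month_end (apply 1% monthly interest)): balance=$117.80 total_interest=$17.80
After 4 (year_end (apply 8% annual interest)): balance=$127.22 total_interest=$27.22
After 5 (deposit($100)): balance=$227.22 total_interest=$27.22
After 6 (deposit($100)): balance=$327.22 total_interest=$27.22
After 7 (deposit($200)): balance=$527.22 total_interest=$27.22
After 8 (deposit($50)): balance=$577.22 total_interest=$27.22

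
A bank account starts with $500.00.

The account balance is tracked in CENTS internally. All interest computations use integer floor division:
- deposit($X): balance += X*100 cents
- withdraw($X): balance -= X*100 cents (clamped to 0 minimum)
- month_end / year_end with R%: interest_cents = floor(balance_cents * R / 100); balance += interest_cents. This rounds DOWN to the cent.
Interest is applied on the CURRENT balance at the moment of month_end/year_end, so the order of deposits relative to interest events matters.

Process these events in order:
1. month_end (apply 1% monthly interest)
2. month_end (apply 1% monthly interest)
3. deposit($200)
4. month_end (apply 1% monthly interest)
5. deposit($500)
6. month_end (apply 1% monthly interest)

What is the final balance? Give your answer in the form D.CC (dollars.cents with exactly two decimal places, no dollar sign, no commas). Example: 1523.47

After 1 (month_end (apply 1% monthly interest)): balance=$505.00 total_interest=$5.00
After 2 (month_end (apply 1% monthly interest)): balance=$510.05 total_interest=$10.05
After 3 (deposit($200)): balance=$710.05 total_interest=$10.05
After 4 (month_end (apply 1% monthly interest)): balance=$717.15 total_interest=$17.15
After 5 (deposit($500)): balance=$1217.15 total_interest=$17.15
After 6 (month_end (apply 1% monthly interest)): balance=$1229.32 total_interest=$29.32

Answer: 1229.32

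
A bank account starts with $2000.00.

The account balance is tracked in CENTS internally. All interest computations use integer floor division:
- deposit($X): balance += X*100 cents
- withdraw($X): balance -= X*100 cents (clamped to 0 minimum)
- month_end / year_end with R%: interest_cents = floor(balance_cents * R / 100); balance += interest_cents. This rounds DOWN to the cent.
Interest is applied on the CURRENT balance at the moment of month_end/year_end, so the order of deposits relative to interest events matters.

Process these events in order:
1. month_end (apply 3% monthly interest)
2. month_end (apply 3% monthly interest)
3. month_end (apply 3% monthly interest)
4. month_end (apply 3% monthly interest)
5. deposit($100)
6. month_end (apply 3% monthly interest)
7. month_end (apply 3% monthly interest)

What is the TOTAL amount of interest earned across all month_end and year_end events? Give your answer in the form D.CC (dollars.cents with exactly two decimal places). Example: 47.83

After 1 (month_end (apply 3% monthly interest)): balance=$2060.00 total_interest=$60.00
After 2 (month_end (apply 3% monthly interest)): balance=$2121.80 total_interest=$121.80
After 3 (month_end (apply 3% monthly interest)): balance=$2185.45 total_interest=$185.45
After 4 (month_end (apply 3% monthly interest)): balance=$2251.01 total_interest=$251.01
After 5 (deposit($100)): balance=$2351.01 total_interest=$251.01
After 6 (month_end (apply 3% monthly interest)): balance=$2421.54 total_interest=$321.54
After 7 (month_end (apply 3% monthly interest)): balance=$2494.18 total_interest=$394.18

Answer: 394.18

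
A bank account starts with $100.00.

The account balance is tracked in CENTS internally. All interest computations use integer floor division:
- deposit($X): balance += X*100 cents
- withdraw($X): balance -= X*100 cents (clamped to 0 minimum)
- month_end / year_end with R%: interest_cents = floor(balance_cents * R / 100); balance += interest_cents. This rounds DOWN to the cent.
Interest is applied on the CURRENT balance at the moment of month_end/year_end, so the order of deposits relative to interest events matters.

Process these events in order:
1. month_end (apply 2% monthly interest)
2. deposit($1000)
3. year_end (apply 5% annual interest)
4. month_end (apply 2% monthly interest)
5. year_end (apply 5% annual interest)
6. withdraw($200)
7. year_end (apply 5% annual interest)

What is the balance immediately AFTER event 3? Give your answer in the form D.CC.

Answer: 1157.10

Derivation:
After 1 (month_end (apply 2% monthly interest)): balance=$102.00 total_interest=$2.00
After 2 (deposit($1000)): balance=$1102.00 total_interest=$2.00
After 3 (year_end (apply 5% annual interest)): balance=$1157.10 total_interest=$57.10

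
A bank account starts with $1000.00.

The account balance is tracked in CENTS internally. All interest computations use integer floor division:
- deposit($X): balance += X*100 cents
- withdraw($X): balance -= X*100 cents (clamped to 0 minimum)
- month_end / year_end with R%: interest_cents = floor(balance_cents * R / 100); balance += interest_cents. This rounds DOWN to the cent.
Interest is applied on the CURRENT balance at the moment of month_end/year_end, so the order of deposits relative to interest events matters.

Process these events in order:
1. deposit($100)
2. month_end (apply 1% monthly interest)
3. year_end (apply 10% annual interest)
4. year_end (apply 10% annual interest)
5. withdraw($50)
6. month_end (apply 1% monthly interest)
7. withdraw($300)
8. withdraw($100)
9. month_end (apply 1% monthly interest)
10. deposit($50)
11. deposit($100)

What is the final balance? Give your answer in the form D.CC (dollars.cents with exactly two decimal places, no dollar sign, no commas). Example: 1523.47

After 1 (deposit($100)): balance=$1100.00 total_interest=$0.00
After 2 (month_end (apply 1% monthly interest)): balance=$1111.00 total_interest=$11.00
After 3 (year_end (apply 10% annual interest)): balance=$1222.10 total_interest=$122.10
After 4 (year_end (apply 10% annual interest)): balance=$1344.31 total_interest=$244.31
After 5 (withdraw($50)): balance=$1294.31 total_interest=$244.31
After 6 (month_end (apply 1% monthly interest)): balance=$1307.25 total_interest=$257.25
After 7 (withdraw($300)): balance=$1007.25 total_interest=$257.25
After 8 (withdraw($100)): balance=$907.25 total_interest=$257.25
After 9 (month_end (apply 1% monthly interest)): balance=$916.32 total_interest=$266.32
After 10 (deposit($50)): balance=$966.32 total_interest=$266.32
After 11 (deposit($100)): balance=$1066.32 total_interest=$266.32

Answer: 1066.32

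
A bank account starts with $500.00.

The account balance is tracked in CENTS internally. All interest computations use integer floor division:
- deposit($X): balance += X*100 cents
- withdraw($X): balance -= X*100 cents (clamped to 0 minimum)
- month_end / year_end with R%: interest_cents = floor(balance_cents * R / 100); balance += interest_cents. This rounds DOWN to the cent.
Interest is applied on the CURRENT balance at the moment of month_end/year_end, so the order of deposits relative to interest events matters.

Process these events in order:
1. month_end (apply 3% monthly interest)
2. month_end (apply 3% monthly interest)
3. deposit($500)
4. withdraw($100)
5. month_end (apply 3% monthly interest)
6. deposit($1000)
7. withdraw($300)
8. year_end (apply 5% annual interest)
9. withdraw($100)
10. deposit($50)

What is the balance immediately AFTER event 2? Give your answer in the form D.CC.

Answer: 530.45

Derivation:
After 1 (month_end (apply 3% monthly interest)): balance=$515.00 total_interest=$15.00
After 2 (month_end (apply 3% monthly interest)): balance=$530.45 total_interest=$30.45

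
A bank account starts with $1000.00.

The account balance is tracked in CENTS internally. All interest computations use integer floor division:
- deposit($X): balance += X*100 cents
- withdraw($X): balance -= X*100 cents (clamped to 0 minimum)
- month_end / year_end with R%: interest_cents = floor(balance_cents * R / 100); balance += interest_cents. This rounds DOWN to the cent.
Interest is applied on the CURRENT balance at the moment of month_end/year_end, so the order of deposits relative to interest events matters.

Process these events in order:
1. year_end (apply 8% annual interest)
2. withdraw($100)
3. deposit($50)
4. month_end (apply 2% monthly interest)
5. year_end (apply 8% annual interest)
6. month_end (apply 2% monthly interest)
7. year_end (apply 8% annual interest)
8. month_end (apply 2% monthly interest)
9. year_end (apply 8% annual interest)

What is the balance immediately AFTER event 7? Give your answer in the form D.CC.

Answer: 1249.91

Derivation:
After 1 (year_end (apply 8% annual interest)): balance=$1080.00 total_interest=$80.00
After 2 (withdraw($100)): balance=$980.00 total_interest=$80.00
After 3 (deposit($50)): balance=$1030.00 total_interest=$80.00
After 4 (month_end (apply 2% monthly interest)): balance=$1050.60 total_interest=$100.60
After 5 (year_end (apply 8% annual interest)): balance=$1134.64 total_interest=$184.64
After 6 (month_end (apply 2% monthly interest)): balance=$1157.33 total_interest=$207.33
After 7 (year_end (apply 8% annual interest)): balance=$1249.91 total_interest=$299.91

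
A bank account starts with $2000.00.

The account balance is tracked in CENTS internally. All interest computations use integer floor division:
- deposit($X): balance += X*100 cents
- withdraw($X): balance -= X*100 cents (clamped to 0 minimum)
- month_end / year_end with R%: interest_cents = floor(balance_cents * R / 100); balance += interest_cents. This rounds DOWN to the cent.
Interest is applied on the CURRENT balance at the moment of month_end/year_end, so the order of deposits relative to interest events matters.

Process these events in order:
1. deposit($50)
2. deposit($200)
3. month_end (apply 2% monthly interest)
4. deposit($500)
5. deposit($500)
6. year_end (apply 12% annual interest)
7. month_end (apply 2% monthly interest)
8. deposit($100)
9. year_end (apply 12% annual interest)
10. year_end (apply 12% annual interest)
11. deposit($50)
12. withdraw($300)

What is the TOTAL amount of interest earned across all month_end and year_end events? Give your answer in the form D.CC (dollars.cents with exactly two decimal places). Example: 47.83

After 1 (deposit($50)): balance=$2050.00 total_interest=$0.00
After 2 (deposit($200)): balance=$2250.00 total_interest=$0.00
After 3 (month_end (apply 2% monthly interest)): balance=$2295.00 total_interest=$45.00
After 4 (deposit($500)): balance=$2795.00 total_interest=$45.00
After 5 (deposit($500)): balance=$3295.00 total_interest=$45.00
After 6 (year_end (apply 12% annual interest)): balance=$3690.40 total_interest=$440.40
After 7 (month_end (apply 2% monthly interest)): balance=$3764.20 total_interest=$514.20
After 8 (deposit($100)): balance=$3864.20 total_interest=$514.20
After 9 (year_end (apply 12% annual interest)): balance=$4327.90 total_interest=$977.90
After 10 (year_end (apply 12% annual interest)): balance=$4847.24 total_interest=$1497.24
After 11 (deposit($50)): balance=$4897.24 total_interest=$1497.24
After 12 (withdraw($300)): balance=$4597.24 total_interest=$1497.24

Answer: 1497.24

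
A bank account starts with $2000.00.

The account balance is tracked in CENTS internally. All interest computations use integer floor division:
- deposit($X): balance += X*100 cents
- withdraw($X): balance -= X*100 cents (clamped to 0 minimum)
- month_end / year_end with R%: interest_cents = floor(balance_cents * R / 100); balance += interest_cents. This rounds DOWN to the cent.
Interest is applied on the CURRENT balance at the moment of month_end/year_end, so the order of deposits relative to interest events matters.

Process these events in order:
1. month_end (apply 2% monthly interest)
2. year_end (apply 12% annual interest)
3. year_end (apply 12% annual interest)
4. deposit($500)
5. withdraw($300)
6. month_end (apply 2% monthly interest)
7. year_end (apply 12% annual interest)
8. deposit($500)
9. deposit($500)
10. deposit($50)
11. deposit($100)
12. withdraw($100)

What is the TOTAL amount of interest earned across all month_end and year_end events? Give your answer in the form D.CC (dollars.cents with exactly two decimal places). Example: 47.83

Answer: 951.83

Derivation:
After 1 (month_end (apply 2% monthly interest)): balance=$2040.00 total_interest=$40.00
After 2 (year_end (apply 12% annual interest)): balance=$2284.80 total_interest=$284.80
After 3 (year_end (apply 12% annual interest)): balance=$2558.97 total_interest=$558.97
After 4 (deposit($500)): balance=$3058.97 total_interest=$558.97
After 5 (withdraw($300)): balance=$2758.97 total_interest=$558.97
After 6 (month_end (apply 2% monthly interest)): balance=$2814.14 total_interest=$614.14
After 7 (year_end (apply 12% annual interest)): balance=$3151.83 total_interest=$951.83
After 8 (deposit($500)): balance=$3651.83 total_interest=$951.83
After 9 (deposit($500)): balance=$4151.83 total_interest=$951.83
After 10 (deposit($50)): balance=$4201.83 total_interest=$951.83
After 11 (deposit($100)): balance=$4301.83 total_interest=$951.83
After 12 (withdraw($100)): balance=$4201.83 total_interest=$951.83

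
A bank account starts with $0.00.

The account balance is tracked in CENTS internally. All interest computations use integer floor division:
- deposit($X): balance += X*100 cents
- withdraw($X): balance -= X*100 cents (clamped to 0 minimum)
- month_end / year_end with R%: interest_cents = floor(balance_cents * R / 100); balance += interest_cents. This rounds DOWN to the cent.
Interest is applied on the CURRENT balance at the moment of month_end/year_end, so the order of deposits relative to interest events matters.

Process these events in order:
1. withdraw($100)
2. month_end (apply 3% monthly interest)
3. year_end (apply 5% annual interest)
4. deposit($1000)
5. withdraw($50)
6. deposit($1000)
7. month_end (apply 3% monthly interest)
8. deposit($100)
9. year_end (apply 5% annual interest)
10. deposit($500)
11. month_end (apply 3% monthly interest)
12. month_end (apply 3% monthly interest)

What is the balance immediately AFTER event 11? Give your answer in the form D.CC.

Answer: 2795.33

Derivation:
After 1 (withdraw($100)): balance=$0.00 total_interest=$0.00
After 2 (month_end (apply 3% monthly interest)): balance=$0.00 total_interest=$0.00
After 3 (year_end (apply 5% annual interest)): balance=$0.00 total_interest=$0.00
After 4 (deposit($1000)): balance=$1000.00 total_interest=$0.00
After 5 (withdraw($50)): balance=$950.00 total_interest=$0.00
After 6 (deposit($1000)): balance=$1950.00 total_interest=$0.00
After 7 (month_end (apply 3% monthly interest)): balance=$2008.50 total_interest=$58.50
After 8 (deposit($100)): balance=$2108.50 total_interest=$58.50
After 9 (year_end (apply 5% annual interest)): balance=$2213.92 total_interest=$163.92
After 10 (deposit($500)): balance=$2713.92 total_interest=$163.92
After 11 (month_end (apply 3% monthly interest)): balance=$2795.33 total_interest=$245.33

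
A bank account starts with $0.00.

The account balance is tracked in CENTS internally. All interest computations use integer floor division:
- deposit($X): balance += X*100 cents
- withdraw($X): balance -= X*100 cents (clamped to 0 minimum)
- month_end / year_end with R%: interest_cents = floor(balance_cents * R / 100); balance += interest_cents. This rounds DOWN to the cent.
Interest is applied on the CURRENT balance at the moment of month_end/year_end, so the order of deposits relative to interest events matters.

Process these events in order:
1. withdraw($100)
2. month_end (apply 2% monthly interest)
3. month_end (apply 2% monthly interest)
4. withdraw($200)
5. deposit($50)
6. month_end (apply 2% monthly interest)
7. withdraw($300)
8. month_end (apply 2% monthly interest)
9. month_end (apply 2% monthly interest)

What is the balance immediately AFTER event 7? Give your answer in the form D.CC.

Answer: 0.00

Derivation:
After 1 (withdraw($100)): balance=$0.00 total_interest=$0.00
After 2 (month_end (apply 2% monthly interest)): balance=$0.00 total_interest=$0.00
After 3 (month_end (apply 2% monthly interest)): balance=$0.00 total_interest=$0.00
After 4 (withdraw($200)): balance=$0.00 total_interest=$0.00
After 5 (deposit($50)): balance=$50.00 total_interest=$0.00
After 6 (month_end (apply 2% monthly interest)): balance=$51.00 total_interest=$1.00
After 7 (withdraw($300)): balance=$0.00 total_interest=$1.00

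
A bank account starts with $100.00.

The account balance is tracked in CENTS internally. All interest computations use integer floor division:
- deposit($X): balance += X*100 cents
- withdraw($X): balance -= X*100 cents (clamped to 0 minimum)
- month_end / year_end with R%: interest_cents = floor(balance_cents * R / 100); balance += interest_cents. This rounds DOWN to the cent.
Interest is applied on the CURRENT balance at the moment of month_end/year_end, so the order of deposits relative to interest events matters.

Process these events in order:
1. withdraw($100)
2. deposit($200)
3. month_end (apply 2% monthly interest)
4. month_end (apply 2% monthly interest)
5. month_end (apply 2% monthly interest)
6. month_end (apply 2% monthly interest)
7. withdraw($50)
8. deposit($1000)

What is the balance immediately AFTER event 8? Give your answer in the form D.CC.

Answer: 1166.48

Derivation:
After 1 (withdraw($100)): balance=$0.00 total_interest=$0.00
After 2 (deposit($200)): balance=$200.00 total_interest=$0.00
After 3 (month_end (apply 2% monthly interest)): balance=$204.00 total_interest=$4.00
After 4 (month_end (apply 2% monthly interest)): balance=$208.08 total_interest=$8.08
After 5 (month_end (apply 2% monthly interest)): balance=$212.24 total_interest=$12.24
After 6 (month_end (apply 2% monthly interest)): balance=$216.48 total_interest=$16.48
After 7 (withdraw($50)): balance=$166.48 total_interest=$16.48
After 8 (deposit($1000)): balance=$1166.48 total_interest=$16.48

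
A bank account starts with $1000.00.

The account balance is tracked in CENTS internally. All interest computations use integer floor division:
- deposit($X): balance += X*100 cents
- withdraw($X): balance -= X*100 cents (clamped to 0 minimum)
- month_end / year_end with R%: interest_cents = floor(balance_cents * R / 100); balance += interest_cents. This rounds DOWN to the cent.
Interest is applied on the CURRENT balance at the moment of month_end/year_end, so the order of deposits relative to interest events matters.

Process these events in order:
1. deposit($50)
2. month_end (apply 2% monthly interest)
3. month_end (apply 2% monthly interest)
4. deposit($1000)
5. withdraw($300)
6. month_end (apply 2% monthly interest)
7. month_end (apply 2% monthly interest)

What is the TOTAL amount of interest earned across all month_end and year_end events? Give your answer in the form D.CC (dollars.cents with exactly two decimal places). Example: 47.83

After 1 (deposit($50)): balance=$1050.00 total_interest=$0.00
After 2 (month_end (apply 2% monthly interest)): balance=$1071.00 total_interest=$21.00
After 3 (month_end (apply 2% monthly interest)): balance=$1092.42 total_interest=$42.42
After 4 (deposit($1000)): balance=$2092.42 total_interest=$42.42
After 5 (withdraw($300)): balance=$1792.42 total_interest=$42.42
After 6 (month_end (apply 2% monthly interest)): balance=$1828.26 total_interest=$78.26
After 7 (month_end (apply 2% monthly interest)): balance=$1864.82 total_interest=$114.82

Answer: 114.82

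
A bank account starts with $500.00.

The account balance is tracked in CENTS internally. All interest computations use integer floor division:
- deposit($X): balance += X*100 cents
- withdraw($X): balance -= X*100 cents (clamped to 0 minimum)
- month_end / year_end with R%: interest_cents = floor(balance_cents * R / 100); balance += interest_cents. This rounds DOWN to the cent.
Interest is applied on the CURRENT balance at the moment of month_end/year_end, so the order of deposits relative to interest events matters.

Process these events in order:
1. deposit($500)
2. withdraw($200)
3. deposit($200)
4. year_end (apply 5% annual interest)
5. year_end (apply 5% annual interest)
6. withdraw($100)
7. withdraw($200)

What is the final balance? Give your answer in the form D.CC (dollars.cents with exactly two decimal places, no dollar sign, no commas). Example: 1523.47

After 1 (deposit($500)): balance=$1000.00 total_interest=$0.00
After 2 (withdraw($200)): balance=$800.00 total_interest=$0.00
After 3 (deposit($200)): balance=$1000.00 total_interest=$0.00
After 4 (year_end (apply 5% annual interest)): balance=$1050.00 total_interest=$50.00
After 5 (year_end (apply 5% annual interest)): balance=$1102.50 total_interest=$102.50
After 6 (withdraw($100)): balance=$1002.50 total_interest=$102.50
After 7 (withdraw($200)): balance=$802.50 total_interest=$102.50

Answer: 802.50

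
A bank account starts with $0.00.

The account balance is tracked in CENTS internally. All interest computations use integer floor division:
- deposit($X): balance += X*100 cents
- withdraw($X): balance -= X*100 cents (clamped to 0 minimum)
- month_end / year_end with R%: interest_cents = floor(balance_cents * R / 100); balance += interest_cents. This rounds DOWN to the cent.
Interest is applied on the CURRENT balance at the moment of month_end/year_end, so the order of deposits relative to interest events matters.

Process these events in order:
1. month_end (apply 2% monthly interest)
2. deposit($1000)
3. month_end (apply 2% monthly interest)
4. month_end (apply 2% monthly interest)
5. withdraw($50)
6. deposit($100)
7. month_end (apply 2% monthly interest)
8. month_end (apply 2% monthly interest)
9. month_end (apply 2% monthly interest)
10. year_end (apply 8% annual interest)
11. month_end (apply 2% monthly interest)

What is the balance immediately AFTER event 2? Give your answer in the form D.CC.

After 1 (month_end (apply 2% monthly interest)): balance=$0.00 total_interest=$0.00
After 2 (deposit($1000)): balance=$1000.00 total_interest=$0.00

Answer: 1000.00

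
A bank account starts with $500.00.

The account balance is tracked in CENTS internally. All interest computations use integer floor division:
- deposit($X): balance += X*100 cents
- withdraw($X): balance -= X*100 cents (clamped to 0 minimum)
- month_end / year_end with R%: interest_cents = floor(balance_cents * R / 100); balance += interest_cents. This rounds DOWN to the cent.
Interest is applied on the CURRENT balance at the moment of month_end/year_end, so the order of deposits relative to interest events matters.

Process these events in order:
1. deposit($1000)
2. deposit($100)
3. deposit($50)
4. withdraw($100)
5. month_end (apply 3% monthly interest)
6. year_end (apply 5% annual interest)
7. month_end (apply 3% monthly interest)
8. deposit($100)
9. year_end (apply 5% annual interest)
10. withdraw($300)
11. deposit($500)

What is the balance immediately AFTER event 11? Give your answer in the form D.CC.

Answer: 2117.93

Derivation:
After 1 (deposit($1000)): balance=$1500.00 total_interest=$0.00
After 2 (deposit($100)): balance=$1600.00 total_interest=$0.00
After 3 (deposit($50)): balance=$1650.00 total_interest=$0.00
After 4 (withdraw($100)): balance=$1550.00 total_interest=$0.00
After 5 (month_end (apply 3% monthly interest)): balance=$1596.50 total_interest=$46.50
After 6 (year_end (apply 5% annual interest)): balance=$1676.32 total_interest=$126.32
After 7 (month_end (apply 3% monthly interest)): balance=$1726.60 total_interest=$176.60
After 8 (deposit($100)): balance=$1826.60 total_interest=$176.60
After 9 (year_end (apply 5% annual interest)): balance=$1917.93 total_interest=$267.93
After 10 (withdraw($300)): balance=$1617.93 total_interest=$267.93
After 11 (deposit($500)): balance=$2117.93 total_interest=$267.93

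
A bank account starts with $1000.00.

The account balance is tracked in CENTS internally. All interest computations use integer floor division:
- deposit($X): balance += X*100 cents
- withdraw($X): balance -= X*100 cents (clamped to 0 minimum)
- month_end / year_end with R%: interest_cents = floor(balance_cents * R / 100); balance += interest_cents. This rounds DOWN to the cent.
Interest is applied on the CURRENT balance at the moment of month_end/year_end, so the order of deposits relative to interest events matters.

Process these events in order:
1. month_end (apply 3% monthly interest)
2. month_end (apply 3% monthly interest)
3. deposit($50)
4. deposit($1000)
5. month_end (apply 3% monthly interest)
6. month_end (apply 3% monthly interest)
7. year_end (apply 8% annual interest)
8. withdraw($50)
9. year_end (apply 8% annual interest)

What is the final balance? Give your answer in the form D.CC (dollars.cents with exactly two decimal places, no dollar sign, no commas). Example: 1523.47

Answer: 2558.07

Derivation:
After 1 (month_end (apply 3% monthly interest)): balance=$1030.00 total_interest=$30.00
After 2 (month_end (apply 3% monthly interest)): balance=$1060.90 total_interest=$60.90
After 3 (deposit($50)): balance=$1110.90 total_interest=$60.90
After 4 (deposit($1000)): balance=$2110.90 total_interest=$60.90
After 5 (month_end (apply 3% monthly interest)): balance=$2174.22 total_interest=$124.22
After 6 (month_end (apply 3% monthly interest)): balance=$2239.44 total_interest=$189.44
After 7 (year_end (apply 8% annual interest)): balance=$2418.59 total_interest=$368.59
After 8 (withdraw($50)): balance=$2368.59 total_interest=$368.59
After 9 (year_end (apply 8% annual interest)): balance=$2558.07 total_interest=$558.07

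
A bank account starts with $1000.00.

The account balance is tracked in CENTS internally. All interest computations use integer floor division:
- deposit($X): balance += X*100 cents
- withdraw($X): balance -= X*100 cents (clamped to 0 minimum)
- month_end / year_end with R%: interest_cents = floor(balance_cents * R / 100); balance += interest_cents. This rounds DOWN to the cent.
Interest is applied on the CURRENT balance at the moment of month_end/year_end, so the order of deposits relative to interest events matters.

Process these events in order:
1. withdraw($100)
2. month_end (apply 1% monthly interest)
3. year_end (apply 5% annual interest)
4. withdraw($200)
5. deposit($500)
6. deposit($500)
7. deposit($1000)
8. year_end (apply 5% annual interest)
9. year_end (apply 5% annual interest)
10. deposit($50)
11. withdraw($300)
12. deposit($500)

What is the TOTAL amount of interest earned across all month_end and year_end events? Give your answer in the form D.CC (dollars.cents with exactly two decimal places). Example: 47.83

Answer: 336.77

Derivation:
After 1 (withdraw($100)): balance=$900.00 total_interest=$0.00
After 2 (month_end (apply 1% monthly interest)): balance=$909.00 total_interest=$9.00
After 3 (year_end (apply 5% annual interest)): balance=$954.45 total_interest=$54.45
After 4 (withdraw($200)): balance=$754.45 total_interest=$54.45
After 5 (deposit($500)): balance=$1254.45 total_interest=$54.45
After 6 (deposit($500)): balance=$1754.45 total_interest=$54.45
After 7 (deposit($1000)): balance=$2754.45 total_interest=$54.45
After 8 (year_end (apply 5% annual interest)): balance=$2892.17 total_interest=$192.17
After 9 (year_end (apply 5% annual interest)): balance=$3036.77 total_interest=$336.77
After 10 (deposit($50)): balance=$3086.77 total_interest=$336.77
After 11 (withdraw($300)): balance=$2786.77 total_interest=$336.77
After 12 (deposit($500)): balance=$3286.77 total_interest=$336.77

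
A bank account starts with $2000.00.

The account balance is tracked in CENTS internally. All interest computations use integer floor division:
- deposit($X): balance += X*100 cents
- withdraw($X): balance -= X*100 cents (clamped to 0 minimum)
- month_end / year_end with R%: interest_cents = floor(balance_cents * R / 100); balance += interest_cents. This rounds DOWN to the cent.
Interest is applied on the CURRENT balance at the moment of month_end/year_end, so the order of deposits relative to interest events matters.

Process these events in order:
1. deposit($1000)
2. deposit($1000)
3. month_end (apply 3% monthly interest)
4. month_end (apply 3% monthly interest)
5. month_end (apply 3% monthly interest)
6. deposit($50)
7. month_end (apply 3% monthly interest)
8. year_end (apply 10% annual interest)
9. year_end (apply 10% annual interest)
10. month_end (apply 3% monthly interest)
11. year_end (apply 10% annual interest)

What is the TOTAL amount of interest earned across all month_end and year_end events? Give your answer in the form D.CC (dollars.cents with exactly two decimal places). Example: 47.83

Answer: 2192.54

Derivation:
After 1 (deposit($1000)): balance=$3000.00 total_interest=$0.00
After 2 (deposit($1000)): balance=$4000.00 total_interest=$0.00
After 3 (month_end (apply 3% monthly interest)): balance=$4120.00 total_interest=$120.00
After 4 (month_end (apply 3% monthly interest)): balance=$4243.60 total_interest=$243.60
After 5 (month_end (apply 3% monthly interest)): balance=$4370.90 total_interest=$370.90
After 6 (deposit($50)): balance=$4420.90 total_interest=$370.90
After 7 (month_end (apply 3% monthly interest)): balance=$4553.52 total_interest=$503.52
After 8 (year_end (apply 10% annual interest)): balance=$5008.87 total_interest=$958.87
After 9 (year_end (apply 10% annual interest)): balance=$5509.75 total_interest=$1459.75
After 10 (month_end (apply 3% monthly interest)): balance=$5675.04 total_interest=$1625.04
After 11 (year_end (apply 10% annual interest)): balance=$6242.54 total_interest=$2192.54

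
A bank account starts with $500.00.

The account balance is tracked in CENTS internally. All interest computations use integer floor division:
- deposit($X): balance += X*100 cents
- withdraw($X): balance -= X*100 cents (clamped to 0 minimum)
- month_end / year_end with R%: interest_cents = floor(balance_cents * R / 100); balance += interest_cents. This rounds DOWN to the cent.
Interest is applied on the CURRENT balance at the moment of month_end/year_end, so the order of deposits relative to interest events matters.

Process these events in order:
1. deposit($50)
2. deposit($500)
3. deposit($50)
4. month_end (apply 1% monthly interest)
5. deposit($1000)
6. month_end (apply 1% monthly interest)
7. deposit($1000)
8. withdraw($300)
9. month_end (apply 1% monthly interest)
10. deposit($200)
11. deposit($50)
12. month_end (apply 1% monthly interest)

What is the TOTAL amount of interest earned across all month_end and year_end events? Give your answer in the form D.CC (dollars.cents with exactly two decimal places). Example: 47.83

Answer: 91.53

Derivation:
After 1 (deposit($50)): balance=$550.00 total_interest=$0.00
After 2 (deposit($500)): balance=$1050.00 total_interest=$0.00
After 3 (deposit($50)): balance=$1100.00 total_interest=$0.00
After 4 (month_end (apply 1% monthly interest)): balance=$1111.00 total_interest=$11.00
After 5 (deposit($1000)): balance=$2111.00 total_interest=$11.00
After 6 (month_end (apply 1% monthly interest)): balance=$2132.11 total_interest=$32.11
After 7 (deposit($1000)): balance=$3132.11 total_interest=$32.11
After 8 (withdraw($300)): balance=$2832.11 total_interest=$32.11
After 9 (month_end (apply 1% monthly interest)): balance=$2860.43 total_interest=$60.43
After 10 (deposit($200)): balance=$3060.43 total_interest=$60.43
After 11 (deposit($50)): balance=$3110.43 total_interest=$60.43
After 12 (month_end (apply 1% monthly interest)): balance=$3141.53 total_interest=$91.53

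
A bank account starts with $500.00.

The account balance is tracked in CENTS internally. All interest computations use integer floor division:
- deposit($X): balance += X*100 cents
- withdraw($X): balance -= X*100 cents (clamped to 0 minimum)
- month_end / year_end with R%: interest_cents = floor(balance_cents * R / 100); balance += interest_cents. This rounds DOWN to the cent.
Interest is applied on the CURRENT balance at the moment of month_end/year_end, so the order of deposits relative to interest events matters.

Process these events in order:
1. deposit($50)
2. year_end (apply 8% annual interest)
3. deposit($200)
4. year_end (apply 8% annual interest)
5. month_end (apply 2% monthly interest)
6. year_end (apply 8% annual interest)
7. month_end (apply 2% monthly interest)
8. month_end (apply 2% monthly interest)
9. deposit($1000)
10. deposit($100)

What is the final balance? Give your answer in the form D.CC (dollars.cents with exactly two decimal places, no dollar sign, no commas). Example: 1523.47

After 1 (deposit($50)): balance=$550.00 total_interest=$0.00
After 2 (year_end (apply 8% annual interest)): balance=$594.00 total_interest=$44.00
After 3 (deposit($200)): balance=$794.00 total_interest=$44.00
After 4 (year_end (apply 8% annual interest)): balance=$857.52 total_interest=$107.52
After 5 (month_end (apply 2% monthly interest)): balance=$874.67 total_interest=$124.67
After 6 (year_end (apply 8% annual interest)): balance=$944.64 total_interest=$194.64
After 7 (month_end (apply 2% monthly interest)): balance=$963.53 total_interest=$213.53
After 8 (month_end (apply 2% monthly interest)): balance=$982.80 total_interest=$232.80
After 9 (deposit($1000)): balance=$1982.80 total_interest=$232.80
After 10 (deposit($100)): balance=$2082.80 total_interest=$232.80

Answer: 2082.80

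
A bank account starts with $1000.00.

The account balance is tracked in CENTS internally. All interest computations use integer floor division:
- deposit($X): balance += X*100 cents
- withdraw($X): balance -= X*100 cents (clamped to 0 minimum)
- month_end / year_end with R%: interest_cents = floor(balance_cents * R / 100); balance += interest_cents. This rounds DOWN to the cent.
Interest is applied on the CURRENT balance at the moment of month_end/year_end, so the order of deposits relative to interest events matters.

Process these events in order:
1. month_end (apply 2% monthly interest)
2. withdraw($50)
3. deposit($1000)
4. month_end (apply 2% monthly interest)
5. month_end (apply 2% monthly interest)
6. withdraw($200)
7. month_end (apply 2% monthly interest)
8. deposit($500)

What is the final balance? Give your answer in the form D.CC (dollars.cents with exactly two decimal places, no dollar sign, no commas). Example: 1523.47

After 1 (month_end (apply 2% monthly interest)): balance=$1020.00 total_interest=$20.00
After 2 (withdraw($50)): balance=$970.00 total_interest=$20.00
After 3 (deposit($1000)): balance=$1970.00 total_interest=$20.00
After 4 (month_end (apply 2% monthly interest)): balance=$2009.40 total_interest=$59.40
After 5 (month_end (apply 2% monthly interest)): balance=$2049.58 total_interest=$99.58
After 6 (withdraw($200)): balance=$1849.58 total_interest=$99.58
After 7 (month_end (apply 2% monthly interest)): balance=$1886.57 total_interest=$136.57
After 8 (deposit($500)): balance=$2386.57 total_interest=$136.57

Answer: 2386.57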